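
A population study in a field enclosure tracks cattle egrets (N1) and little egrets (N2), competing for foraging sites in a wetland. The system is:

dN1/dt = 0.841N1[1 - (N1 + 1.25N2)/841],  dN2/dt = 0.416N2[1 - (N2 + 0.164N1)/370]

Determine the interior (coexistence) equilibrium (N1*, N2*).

Setting both brackets to zero gives the nullclines N1 + 1.25N2 = 841 and 0.164N1 + N2 = 370.
Substituting N2 = 370 - 0.164N1 into the first: N1(1 - 1.25·0.164) = 841 - 1.25·370.
So N1* = 378/0.795 = 476, and then N2* = 370 - 0.164·476 = 292.

N1* ≈ 476, N2* ≈ 292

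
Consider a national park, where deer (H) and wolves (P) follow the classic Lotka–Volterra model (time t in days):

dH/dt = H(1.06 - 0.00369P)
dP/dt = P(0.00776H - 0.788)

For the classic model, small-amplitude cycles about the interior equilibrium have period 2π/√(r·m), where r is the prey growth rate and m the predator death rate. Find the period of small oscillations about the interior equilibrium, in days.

T ≈ 6.87 days

Here r = 1.06 and m = 0.788, so r·m = 0.835.
ω = √0.835 = 0.914 per day, hence T = 2π/ω ≈ 6.87 days.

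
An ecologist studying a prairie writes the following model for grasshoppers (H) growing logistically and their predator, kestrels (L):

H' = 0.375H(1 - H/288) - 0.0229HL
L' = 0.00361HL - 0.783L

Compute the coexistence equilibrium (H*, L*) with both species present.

From dL/dt = 0 with L > 0: 0.00361H* = 0.783, so H* = 217.
Substitute into dH/dt = 0: 0.375(1 - 217/288) = 0.0229L*.
The bracket is 0.247, giving L* = 0.0926/0.0229 = 4.04.

H* ≈ 217, L* ≈ 4.04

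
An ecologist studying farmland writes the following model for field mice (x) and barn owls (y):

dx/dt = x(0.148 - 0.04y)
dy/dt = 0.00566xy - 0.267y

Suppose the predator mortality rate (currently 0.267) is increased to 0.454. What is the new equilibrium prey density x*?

x* ≈ 80.2

At the interior fixed point, setting dy/dt = 0 with y > 0 fixes x* = (predator death rate)/(xy coefficient) — independent of the other coefficients.
With the change, x* = 0.454/0.00566 = 80.2; it rises from 47.2.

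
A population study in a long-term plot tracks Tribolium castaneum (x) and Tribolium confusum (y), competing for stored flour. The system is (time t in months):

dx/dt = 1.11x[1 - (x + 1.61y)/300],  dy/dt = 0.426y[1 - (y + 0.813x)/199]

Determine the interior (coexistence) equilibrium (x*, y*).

Setting both brackets to zero gives the nullclines x + 1.61y = 300 and 0.813x + y = 199.
Substituting y = 199 - 0.813x into the first: x(1 - 1.61·0.813) = 300 - 1.61·199.
So x* = -20.4/-0.309 = 66, and then y* = 199 - 0.813·66 = 145.

x* ≈ 66, y* ≈ 145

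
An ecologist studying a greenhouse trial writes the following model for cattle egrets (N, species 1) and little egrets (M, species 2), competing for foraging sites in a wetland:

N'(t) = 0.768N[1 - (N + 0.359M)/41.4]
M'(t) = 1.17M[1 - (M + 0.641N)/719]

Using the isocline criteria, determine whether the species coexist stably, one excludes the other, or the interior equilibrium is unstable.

Compare the nullcline intercepts: K1/α12 = 41.4/0.359 = 115 < K2 = 719; K2/α21 = 719/0.641 = 1120 > K1 = 41.4.
Since the inequalities point opposite ways, species 2 can invade but species 1 cannot.

species 2 excludes species 1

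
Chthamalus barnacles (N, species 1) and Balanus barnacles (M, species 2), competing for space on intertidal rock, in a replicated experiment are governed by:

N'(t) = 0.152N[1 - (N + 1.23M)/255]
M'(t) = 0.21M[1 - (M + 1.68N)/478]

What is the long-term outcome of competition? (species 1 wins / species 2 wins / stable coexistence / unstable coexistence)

species 2 excludes species 1

Compare the nullcline intercepts: K1/α12 = 255/1.23 = 207 < K2 = 478; K2/α21 = 478/1.68 = 285 > K1 = 255.
Since the inequalities point opposite ways, species 2 can invade but species 1 cannot.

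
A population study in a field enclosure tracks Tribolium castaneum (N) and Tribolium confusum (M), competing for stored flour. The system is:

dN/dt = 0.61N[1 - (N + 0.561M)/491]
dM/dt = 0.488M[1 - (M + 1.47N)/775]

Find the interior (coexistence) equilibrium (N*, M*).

Setting both brackets to zero gives the nullclines N + 0.561M = 491 and 1.47N + M = 775.
Substituting M = 775 - 1.47N into the first: N(1 - 0.561·1.47) = 491 - 0.561·775.
So N* = 56.2/0.175 = 321, and then M* = 775 - 1.47·321 = 304.

N* ≈ 321, M* ≈ 304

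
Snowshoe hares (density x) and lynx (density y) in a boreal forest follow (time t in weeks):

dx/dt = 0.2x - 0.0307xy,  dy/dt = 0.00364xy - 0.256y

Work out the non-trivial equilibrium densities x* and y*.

Set dy/dt = 0 with y > 0: 0.00364x - 0.256 = 0, so x* = 0.256/0.00364 = 70.3.
Set dx/dt = 0 with x > 0: 0.2 - 0.0307y = 0, so y* = 0.2/0.0307 = 6.51.

x* ≈ 70.3, y* ≈ 6.51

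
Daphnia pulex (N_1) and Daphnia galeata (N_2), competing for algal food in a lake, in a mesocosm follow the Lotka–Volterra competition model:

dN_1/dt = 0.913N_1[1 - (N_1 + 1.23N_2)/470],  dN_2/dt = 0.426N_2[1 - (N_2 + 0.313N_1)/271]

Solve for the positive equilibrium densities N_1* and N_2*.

N_1* ≈ 222, N_2* ≈ 201

Setting both brackets to zero gives the nullclines N_1 + 1.23N_2 = 470 and 0.313N_1 + N_2 = 271.
Substituting N_2 = 271 - 0.313N_1 into the first: N_1(1 - 1.23·0.313) = 470 - 1.23·271.
So N_1* = 137/0.615 = 222, and then N_2* = 271 - 0.313·222 = 201.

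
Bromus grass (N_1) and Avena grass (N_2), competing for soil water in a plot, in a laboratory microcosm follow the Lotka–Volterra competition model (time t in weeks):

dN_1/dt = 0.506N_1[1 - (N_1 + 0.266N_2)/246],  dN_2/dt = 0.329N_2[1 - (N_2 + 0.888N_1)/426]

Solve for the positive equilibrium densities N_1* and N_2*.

Setting both brackets to zero gives the nullclines N_1 + 0.266N_2 = 246 and 0.888N_1 + N_2 = 426.
Substituting N_2 = 426 - 0.888N_1 into the first: N_1(1 - 0.266·0.888) = 246 - 0.266·426.
So N_1* = 133/0.764 = 174, and then N_2* = 426 - 0.888·174 = 272.

N_1* ≈ 174, N_2* ≈ 272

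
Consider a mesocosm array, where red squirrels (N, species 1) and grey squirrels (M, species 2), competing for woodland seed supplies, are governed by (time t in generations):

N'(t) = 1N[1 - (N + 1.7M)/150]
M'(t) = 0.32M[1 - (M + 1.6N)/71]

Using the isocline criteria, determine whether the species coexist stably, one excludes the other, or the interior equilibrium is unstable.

Compare the nullcline intercepts: K1/α12 = 150/1.7 = 88.2 > K2 = 71; K2/α21 = 71/1.6 = 44.4 < K1 = 150.
Since the inequalities point opposite ways, species 1 can invade but species 2 cannot.

species 1 excludes species 2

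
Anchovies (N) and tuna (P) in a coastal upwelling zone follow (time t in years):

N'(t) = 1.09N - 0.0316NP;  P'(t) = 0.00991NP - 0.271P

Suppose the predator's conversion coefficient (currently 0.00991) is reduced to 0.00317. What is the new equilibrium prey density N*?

N* ≈ 85.5

At the interior fixed point, setting dP/dt = 0 with P > 0 fixes N* = (predator death rate)/(NP coefficient) — independent of the other coefficients.
With the change, N* = 0.271/0.00317 = 85.5; it rises from 27.3.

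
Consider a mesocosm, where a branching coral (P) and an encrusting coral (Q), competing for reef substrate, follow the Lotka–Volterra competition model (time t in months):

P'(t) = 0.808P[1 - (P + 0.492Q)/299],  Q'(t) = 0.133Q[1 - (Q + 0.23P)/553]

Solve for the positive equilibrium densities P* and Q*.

Setting both brackets to zero gives the nullclines P + 0.492Q = 299 and 0.23P + Q = 553.
Substituting Q = 553 - 0.23P into the first: P(1 - 0.492·0.23) = 299 - 0.492·553.
So P* = 26.9/0.887 = 30.4, and then Q* = 553 - 0.23·30.4 = 546.

P* ≈ 30.4, Q* ≈ 546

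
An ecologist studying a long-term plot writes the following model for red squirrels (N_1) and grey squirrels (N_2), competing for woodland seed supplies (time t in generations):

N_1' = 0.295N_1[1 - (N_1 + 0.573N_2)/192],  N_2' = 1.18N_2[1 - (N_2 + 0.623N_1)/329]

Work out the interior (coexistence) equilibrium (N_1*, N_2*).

N_1* ≈ 5.42, N_2* ≈ 326

Setting both brackets to zero gives the nullclines N_1 + 0.573N_2 = 192 and 0.623N_1 + N_2 = 329.
Substituting N_2 = 329 - 0.623N_1 into the first: N_1(1 - 0.573·0.623) = 192 - 0.573·329.
So N_1* = 3.48/0.643 = 5.42, and then N_2* = 329 - 0.623·5.42 = 326.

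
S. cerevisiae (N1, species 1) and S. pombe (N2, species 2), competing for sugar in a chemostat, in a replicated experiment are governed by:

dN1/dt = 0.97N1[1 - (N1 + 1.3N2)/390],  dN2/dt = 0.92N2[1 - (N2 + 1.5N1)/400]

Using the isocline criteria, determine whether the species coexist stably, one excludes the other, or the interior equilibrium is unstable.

Compare the nullcline intercepts: K1/α12 = 390/1.3 = 300 < K2 = 400; K2/α21 = 400/1.5 = 267 < K1 = 390.
Since both are reversed, neither can invade when rare; the interior point is a saddle.

unstable coexistence (outcome depends on initial conditions)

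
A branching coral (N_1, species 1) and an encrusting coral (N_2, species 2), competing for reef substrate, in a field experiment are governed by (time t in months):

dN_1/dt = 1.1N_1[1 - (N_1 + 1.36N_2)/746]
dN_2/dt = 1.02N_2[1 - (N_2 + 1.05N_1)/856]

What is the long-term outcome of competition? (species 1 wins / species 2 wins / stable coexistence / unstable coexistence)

Compare the nullcline intercepts: K1/α12 = 746/1.36 = 549 < K2 = 856; K2/α21 = 856/1.05 = 815 > K1 = 746.
Since the inequalities point opposite ways, species 2 can invade but species 1 cannot.

species 2 excludes species 1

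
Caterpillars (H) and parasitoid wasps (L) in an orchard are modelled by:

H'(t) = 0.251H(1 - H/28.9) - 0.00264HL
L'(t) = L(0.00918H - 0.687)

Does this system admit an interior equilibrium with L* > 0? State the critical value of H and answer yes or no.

The predator equation gives dL/dt > 0 only when H > 0.687/0.00918 = 74.8.
Without the predator, H → K = 28.9. Since 28.9 < 74.8, the predator cannot invade.

Threshold H = 74.8; K < 74.8, so no, the predator goes extinct.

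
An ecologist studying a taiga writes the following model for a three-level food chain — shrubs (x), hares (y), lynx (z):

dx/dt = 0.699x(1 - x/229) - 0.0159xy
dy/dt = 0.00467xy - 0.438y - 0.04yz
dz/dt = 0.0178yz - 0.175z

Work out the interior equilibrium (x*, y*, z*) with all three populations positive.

x* ≈ 178, y* ≈ 9.83, z* ≈ 9.81

From dz/dt = 0: 0.0178y* = 0.175, so y* = 9.83.
From dx/dt = 0: 0.699(1 - x*/229) = 0.0159·9.83, giving x* = 229·(1 - 0.224) = 178.
From dy/dt = 0: 0.00467·178 - 0.438 = 0.04z*, so z* = 0.392/0.04 = 9.81.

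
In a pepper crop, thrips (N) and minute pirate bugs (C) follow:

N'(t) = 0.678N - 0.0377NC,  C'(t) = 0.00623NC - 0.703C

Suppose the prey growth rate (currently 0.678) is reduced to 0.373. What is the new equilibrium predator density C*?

C* ≈ 9.89

At the interior fixed point, setting dN/dt = 0 with N > 0 fixes C* = (prey growth rate)/(NC coefficient) — independent of the other coefficients.
With the change, C* = 0.373/0.0377 = 9.89; it falls from 18.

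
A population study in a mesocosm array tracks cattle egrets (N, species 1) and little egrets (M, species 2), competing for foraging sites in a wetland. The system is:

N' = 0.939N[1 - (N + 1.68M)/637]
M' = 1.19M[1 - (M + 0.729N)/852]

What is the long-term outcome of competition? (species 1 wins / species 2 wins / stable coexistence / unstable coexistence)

Compare the nullcline intercepts: K1/α12 = 637/1.68 = 379 < K2 = 852; K2/α21 = 852/0.729 = 1170 > K1 = 637.
Since the inequalities point opposite ways, species 2 can invade but species 1 cannot.

species 2 excludes species 1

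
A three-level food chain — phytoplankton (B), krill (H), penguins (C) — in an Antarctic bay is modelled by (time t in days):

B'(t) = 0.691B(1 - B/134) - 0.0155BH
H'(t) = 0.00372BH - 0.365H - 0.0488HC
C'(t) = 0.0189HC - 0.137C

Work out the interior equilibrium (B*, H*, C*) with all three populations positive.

B* ≈ 112, H* ≈ 7.25, C* ≈ 1.07

From dC/dt = 0: 0.0189H* = 0.137, so H* = 7.25.
From dB/dt = 0: 0.691(1 - B*/134) = 0.0155·7.25, giving B* = 134·(1 - 0.163) = 112.
From dH/dt = 0: 0.00372·112 - 0.365 = 0.0488C*, so C* = 0.0524/0.0488 = 1.07.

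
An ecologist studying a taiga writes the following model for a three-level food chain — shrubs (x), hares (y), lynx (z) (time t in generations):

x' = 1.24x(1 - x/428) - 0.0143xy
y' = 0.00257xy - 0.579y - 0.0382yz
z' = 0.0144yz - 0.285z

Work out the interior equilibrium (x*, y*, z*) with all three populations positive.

x* ≈ 330, y* ≈ 19.8, z* ≈ 7.07

From dz/dt = 0: 0.0144y* = 0.285, so y* = 19.8.
From dx/dt = 0: 1.24(1 - x*/428) = 0.0143·19.8, giving x* = 428·(1 - 0.228) = 330.
From dy/dt = 0: 0.00257·330 - 0.579 = 0.0382z*, so z* = 0.27/0.0382 = 7.07.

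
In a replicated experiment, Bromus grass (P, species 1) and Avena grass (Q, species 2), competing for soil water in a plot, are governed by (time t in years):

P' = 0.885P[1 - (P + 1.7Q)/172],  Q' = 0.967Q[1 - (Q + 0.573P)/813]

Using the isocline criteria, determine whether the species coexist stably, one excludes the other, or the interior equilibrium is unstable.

Compare the nullcline intercepts: K1/α12 = 172/1.7 = 101 < K2 = 813; K2/α21 = 813/0.573 = 1420 > K1 = 172.
Since the inequalities point opposite ways, species 2 can invade but species 1 cannot.

species 2 excludes species 1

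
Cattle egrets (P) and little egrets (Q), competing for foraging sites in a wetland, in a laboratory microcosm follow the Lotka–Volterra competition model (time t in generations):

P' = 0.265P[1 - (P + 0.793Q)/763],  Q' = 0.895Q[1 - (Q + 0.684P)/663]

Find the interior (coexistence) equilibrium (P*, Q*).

Setting both brackets to zero gives the nullclines P + 0.793Q = 763 and 0.684P + Q = 663.
Substituting Q = 663 - 0.684P into the first: P(1 - 0.793·0.684) = 763 - 0.793·663.
So P* = 237/0.458 = 518, and then Q* = 663 - 0.684·518 = 308.

P* ≈ 518, Q* ≈ 308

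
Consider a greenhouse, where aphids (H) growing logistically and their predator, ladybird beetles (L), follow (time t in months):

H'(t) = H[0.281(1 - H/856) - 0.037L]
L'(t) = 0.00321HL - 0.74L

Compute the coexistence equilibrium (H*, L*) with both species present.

H* ≈ 231, L* ≈ 5.55

From dL/dt = 0 with L > 0: 0.00321H* = 0.74, so H* = 231.
Substitute into dH/dt = 0: 0.281(1 - 231/856) = 0.037L*.
The bracket is 0.731, giving L* = 0.205/0.037 = 5.55.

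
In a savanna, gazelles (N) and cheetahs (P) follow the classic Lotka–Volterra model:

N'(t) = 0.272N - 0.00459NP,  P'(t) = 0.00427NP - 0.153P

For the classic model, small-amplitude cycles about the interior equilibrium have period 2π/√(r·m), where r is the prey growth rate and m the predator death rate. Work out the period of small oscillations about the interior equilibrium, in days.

T ≈ 30.8 days

Here r = 0.272 and m = 0.153, so r·m = 0.0416.
ω = √0.0416 = 0.204 per day, hence T = 2π/ω ≈ 30.8 days.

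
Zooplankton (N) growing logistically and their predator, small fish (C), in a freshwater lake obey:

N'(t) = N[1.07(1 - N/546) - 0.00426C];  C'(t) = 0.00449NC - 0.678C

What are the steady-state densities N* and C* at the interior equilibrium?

From dC/dt = 0 with C > 0: 0.00449N* = 0.678, so N* = 151.
Substitute into dN/dt = 0: 1.07(1 - 151/546) = 0.00426C*.
The bracket is 0.723, giving C* = 0.774/0.00426 = 182.

N* ≈ 151, C* ≈ 182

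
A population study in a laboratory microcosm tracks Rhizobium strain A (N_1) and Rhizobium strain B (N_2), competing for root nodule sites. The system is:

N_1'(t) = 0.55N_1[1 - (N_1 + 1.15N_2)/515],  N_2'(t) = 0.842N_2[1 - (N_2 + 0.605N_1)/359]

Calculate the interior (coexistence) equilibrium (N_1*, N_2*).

Setting both brackets to zero gives the nullclines N_1 + 1.15N_2 = 515 and 0.605N_1 + N_2 = 359.
Substituting N_2 = 359 - 0.605N_1 into the first: N_1(1 - 1.15·0.605) = 515 - 1.15·359.
So N_1* = 102/0.304 = 336, and then N_2* = 359 - 0.605·336 = 156.

N_1* ≈ 336, N_2* ≈ 156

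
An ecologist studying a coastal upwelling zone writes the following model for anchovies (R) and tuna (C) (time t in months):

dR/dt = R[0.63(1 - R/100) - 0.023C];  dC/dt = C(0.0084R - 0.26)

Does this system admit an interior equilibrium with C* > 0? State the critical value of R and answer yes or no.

Threshold R = 31; K > 31, so yes, the predator persists.

The predator equation gives dC/dt > 0 only when R > 0.26/0.0084 = 31.
Without the predator, R → K = 100. Since 100 > 31, the predator can invade and persist.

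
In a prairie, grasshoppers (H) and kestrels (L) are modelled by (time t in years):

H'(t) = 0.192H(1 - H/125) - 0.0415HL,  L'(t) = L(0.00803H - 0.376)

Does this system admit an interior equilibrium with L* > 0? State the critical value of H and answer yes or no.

The predator equation gives dL/dt > 0 only when H > 0.376/0.00803 = 46.8.
Without the predator, H → K = 125. Since 125 > 46.8, the predator can invade and persist.

Threshold H = 46.8; K > 46.8, so yes, the predator persists.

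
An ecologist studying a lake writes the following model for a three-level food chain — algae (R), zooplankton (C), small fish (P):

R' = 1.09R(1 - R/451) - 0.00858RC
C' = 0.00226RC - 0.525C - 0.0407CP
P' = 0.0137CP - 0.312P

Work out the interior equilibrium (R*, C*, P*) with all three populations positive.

From dP/dt = 0: 0.0137C* = 0.312, so C* = 22.8.
From dR/dt = 0: 1.09(1 - R*/451) = 0.00858·22.8, giving R* = 451·(1 - 0.179) = 370.
From dC/dt = 0: 0.00226·370 - 0.525 = 0.0407P*, so P* = 0.312/0.0407 = 7.65.

R* ≈ 370, C* ≈ 22.8, P* ≈ 7.65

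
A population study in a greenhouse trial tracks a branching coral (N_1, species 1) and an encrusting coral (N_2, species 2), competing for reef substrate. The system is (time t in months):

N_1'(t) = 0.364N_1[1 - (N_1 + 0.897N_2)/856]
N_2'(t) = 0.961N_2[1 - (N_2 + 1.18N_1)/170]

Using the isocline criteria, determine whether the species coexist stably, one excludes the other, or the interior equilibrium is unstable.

species 1 excludes species 2

Compare the nullcline intercepts: K1/α12 = 856/0.897 = 954 > K2 = 170; K2/α21 = 170/1.18 = 144 < K1 = 856.
Since the inequalities point opposite ways, species 1 can invade but species 2 cannot.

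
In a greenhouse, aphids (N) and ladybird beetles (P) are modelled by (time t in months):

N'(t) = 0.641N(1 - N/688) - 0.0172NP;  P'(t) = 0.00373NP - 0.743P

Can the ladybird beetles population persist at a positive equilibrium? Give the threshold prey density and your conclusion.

Threshold N = 199; K > 199, so yes, the predator persists.

The predator equation gives dP/dt > 0 only when N > 0.743/0.00373 = 199.
Without the predator, N → K = 688. Since 688 > 199, the predator can invade and persist.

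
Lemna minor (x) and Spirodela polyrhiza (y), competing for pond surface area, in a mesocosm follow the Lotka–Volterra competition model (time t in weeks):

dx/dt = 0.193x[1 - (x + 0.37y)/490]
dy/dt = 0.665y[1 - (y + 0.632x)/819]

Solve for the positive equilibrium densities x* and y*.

Setting both brackets to zero gives the nullclines x + 0.37y = 490 and 0.632x + y = 819.
Substituting y = 819 - 0.632x into the first: x(1 - 0.37·0.632) = 490 - 0.37·819.
So x* = 187/0.766 = 244, and then y* = 819 - 0.632·244 = 665.

x* ≈ 244, y* ≈ 665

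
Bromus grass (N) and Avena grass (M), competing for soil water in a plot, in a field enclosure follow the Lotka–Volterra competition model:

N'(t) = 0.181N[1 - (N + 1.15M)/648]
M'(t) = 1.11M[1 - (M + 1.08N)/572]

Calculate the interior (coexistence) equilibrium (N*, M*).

Setting both brackets to zero gives the nullclines N + 1.15M = 648 and 1.08N + M = 572.
Substituting M = 572 - 1.08N into the first: N(1 - 1.15·1.08) = 648 - 1.15·572.
So N* = -9.8/-0.242 = 40.5, and then M* = 572 - 1.08·40.5 = 528.

N* ≈ 40.5, M* ≈ 528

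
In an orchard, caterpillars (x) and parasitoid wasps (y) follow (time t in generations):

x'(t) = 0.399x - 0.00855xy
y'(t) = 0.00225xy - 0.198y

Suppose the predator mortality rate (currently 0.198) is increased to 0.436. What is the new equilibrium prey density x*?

x* ≈ 194

At the interior fixed point, setting dy/dt = 0 with y > 0 fixes x* = (predator death rate)/(xy coefficient) — independent of the other coefficients.
With the change, x* = 0.436/0.00225 = 194; it rises from 88.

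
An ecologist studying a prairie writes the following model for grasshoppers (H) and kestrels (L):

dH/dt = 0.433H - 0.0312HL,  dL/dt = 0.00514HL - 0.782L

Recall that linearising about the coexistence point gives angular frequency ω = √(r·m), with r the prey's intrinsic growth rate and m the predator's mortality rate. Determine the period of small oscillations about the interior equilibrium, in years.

Here r = 0.433 and m = 0.782, so r·m = 0.339.
ω = √0.339 = 0.582 per year, hence T = 2π/ω ≈ 10.8 years.

T ≈ 10.8 years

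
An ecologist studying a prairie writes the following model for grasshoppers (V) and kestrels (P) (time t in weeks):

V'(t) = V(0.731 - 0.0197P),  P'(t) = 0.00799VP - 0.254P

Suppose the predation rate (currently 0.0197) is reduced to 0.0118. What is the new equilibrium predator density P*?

P* ≈ 61.9

At the interior fixed point, setting dV/dt = 0 with V > 0 fixes P* = (prey growth rate)/(VP coefficient) — independent of the other coefficients.
With the change, P* = 0.731/0.0118 = 61.9; it rises from 37.1.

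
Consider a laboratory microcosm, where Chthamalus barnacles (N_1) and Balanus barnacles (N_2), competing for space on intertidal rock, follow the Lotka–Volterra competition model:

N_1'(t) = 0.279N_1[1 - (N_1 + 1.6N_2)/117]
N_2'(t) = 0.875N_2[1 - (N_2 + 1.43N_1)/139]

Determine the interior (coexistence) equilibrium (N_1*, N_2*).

Setting both brackets to zero gives the nullclines N_1 + 1.6N_2 = 117 and 1.43N_1 + N_2 = 139.
Substituting N_2 = 139 - 1.43N_1 into the first: N_1(1 - 1.6·1.43) = 117 - 1.6·139.
So N_1* = -105/-1.29 = 81.8, and then N_2* = 139 - 1.43·81.8 = 22.

N_1* ≈ 81.8, N_2* ≈ 22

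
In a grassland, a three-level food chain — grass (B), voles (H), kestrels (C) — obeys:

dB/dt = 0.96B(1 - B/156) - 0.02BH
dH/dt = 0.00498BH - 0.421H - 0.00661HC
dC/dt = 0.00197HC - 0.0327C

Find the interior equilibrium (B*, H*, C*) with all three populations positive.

From dC/dt = 0: 0.00197H* = 0.0327, so H* = 16.6.
From dB/dt = 0: 0.96(1 - B*/156) = 0.02·16.6, giving B* = 156·(1 - 0.346) = 102.
From dH/dt = 0: 0.00498·102 - 0.421 = 0.00661C*, so C* = 0.0872/0.00661 = 13.2.

B* ≈ 102, H* ≈ 16.6, C* ≈ 13.2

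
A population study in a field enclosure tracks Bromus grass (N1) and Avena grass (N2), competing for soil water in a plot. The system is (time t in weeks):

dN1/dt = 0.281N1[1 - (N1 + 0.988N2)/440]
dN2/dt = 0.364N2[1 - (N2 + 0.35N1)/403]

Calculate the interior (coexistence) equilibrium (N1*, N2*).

Setting both brackets to zero gives the nullclines N1 + 0.988N2 = 440 and 0.35N1 + N2 = 403.
Substituting N2 = 403 - 0.35N1 into the first: N1(1 - 0.988·0.35) = 440 - 0.988·403.
So N1* = 41.8/0.654 = 63.9, and then N2* = 403 - 0.35·63.9 = 381.

N1* ≈ 63.9, N2* ≈ 381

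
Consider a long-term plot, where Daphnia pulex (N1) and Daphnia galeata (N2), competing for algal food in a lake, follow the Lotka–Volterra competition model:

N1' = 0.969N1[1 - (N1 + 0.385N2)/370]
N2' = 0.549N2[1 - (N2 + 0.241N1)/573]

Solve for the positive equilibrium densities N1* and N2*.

Setting both brackets to zero gives the nullclines N1 + 0.385N2 = 370 and 0.241N1 + N2 = 573.
Substituting N2 = 573 - 0.241N1 into the first: N1(1 - 0.385·0.241) = 370 - 0.385·573.
So N1* = 149/0.907 = 165, and then N2* = 573 - 0.241·165 = 533.

N1* ≈ 165, N2* ≈ 533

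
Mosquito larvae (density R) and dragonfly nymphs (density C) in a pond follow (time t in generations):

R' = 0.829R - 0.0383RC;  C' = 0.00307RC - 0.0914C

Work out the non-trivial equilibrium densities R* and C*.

R* ≈ 29.8, C* ≈ 21.6

Set dC/dt = 0 with C > 0: 0.00307R - 0.0914 = 0, so R* = 0.0914/0.00307 = 29.8.
Set dR/dt = 0 with R > 0: 0.829 - 0.0383C = 0, so C* = 0.829/0.0383 = 21.6.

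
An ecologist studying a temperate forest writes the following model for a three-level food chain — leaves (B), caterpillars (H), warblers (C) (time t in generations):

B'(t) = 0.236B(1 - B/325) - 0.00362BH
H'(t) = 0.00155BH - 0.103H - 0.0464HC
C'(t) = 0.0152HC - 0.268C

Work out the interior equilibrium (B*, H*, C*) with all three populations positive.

B* ≈ 237, H* ≈ 17.6, C* ≈ 5.7

From dC/dt = 0: 0.0152H* = 0.268, so H* = 17.6.
From dB/dt = 0: 0.236(1 - B*/325) = 0.00362·17.6, giving B* = 325·(1 - 0.27) = 237.
From dH/dt = 0: 0.00155·237 - 0.103 = 0.0464C*, so C* = 0.265/0.0464 = 5.7.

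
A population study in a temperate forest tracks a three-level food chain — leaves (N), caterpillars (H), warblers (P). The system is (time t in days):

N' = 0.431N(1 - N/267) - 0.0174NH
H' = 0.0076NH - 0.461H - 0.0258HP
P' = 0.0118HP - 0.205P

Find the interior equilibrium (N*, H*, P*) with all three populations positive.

From dP/dt = 0: 0.0118H* = 0.205, so H* = 17.4.
From dN/dt = 0: 0.431(1 - N*/267) = 0.0174·17.4, giving N* = 267·(1 - 0.701) = 79.7.
From dH/dt = 0: 0.0076·79.7 - 0.461 = 0.0258P*, so P* = 0.145/0.0258 = 5.62.

N* ≈ 79.7, H* ≈ 17.4, P* ≈ 5.62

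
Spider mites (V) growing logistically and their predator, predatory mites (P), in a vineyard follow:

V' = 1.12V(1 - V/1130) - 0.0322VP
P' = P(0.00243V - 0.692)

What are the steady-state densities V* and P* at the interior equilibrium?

V* ≈ 285, P* ≈ 26

From dP/dt = 0 with P > 0: 0.00243V* = 0.692, so V* = 285.
Substitute into dV/dt = 0: 1.12(1 - 285/1130) = 0.0322P*.
The bracket is 0.748, giving P* = 0.838/0.0322 = 26.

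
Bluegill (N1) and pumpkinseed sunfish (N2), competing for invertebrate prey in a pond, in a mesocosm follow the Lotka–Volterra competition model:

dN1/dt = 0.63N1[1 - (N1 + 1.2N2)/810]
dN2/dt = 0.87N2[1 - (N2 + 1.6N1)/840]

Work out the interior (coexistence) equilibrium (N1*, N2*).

Setting both brackets to zero gives the nullclines N1 + 1.2N2 = 810 and 1.6N1 + N2 = 840.
Substituting N2 = 840 - 1.6N1 into the first: N1(1 - 1.2·1.6) = 810 - 1.2·840.
So N1* = -198/-0.92 = 215, and then N2* = 840 - 1.6·215 = 496.

N1* ≈ 215, N2* ≈ 496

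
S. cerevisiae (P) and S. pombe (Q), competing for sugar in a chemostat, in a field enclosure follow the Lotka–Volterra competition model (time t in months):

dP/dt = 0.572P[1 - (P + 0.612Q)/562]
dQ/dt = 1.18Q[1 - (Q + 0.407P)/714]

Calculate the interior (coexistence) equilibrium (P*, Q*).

Setting both brackets to zero gives the nullclines P + 0.612Q = 562 and 0.407P + Q = 714.
Substituting Q = 714 - 0.407P into the first: P(1 - 0.612·0.407) = 562 - 0.612·714.
So P* = 125/0.751 = 167, and then Q* = 714 - 0.407·167 = 646.

P* ≈ 167, Q* ≈ 646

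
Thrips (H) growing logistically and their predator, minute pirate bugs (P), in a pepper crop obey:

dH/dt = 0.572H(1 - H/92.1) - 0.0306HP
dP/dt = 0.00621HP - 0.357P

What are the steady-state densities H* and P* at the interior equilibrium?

H* ≈ 57.5, P* ≈ 7.02

From dP/dt = 0 with P > 0: 0.00621H* = 0.357, so H* = 57.5.
Substitute into dH/dt = 0: 0.572(1 - 57.5/92.1) = 0.0306P*.
The bracket is 0.376, giving P* = 0.215/0.0306 = 7.02.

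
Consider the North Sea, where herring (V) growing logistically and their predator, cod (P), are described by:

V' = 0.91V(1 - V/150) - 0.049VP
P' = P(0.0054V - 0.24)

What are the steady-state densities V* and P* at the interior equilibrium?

From dP/dt = 0 with P > 0: 0.0054V* = 0.24, so V* = 44.4.
Substitute into dV/dt = 0: 0.91(1 - 44.4/150) = 0.049P*.
The bracket is 0.704, giving P* = 0.64/0.049 = 13.1.

V* ≈ 44.4, P* ≈ 13.1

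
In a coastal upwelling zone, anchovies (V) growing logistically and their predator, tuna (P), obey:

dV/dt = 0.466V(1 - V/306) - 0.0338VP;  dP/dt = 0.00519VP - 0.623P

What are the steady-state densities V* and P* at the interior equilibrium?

V* ≈ 120, P* ≈ 8.38

From dP/dt = 0 with P > 0: 0.00519V* = 0.623, so V* = 120.
Substitute into dV/dt = 0: 0.466(1 - 120/306) = 0.0338P*.
The bracket is 0.608, giving P* = 0.283/0.0338 = 8.38.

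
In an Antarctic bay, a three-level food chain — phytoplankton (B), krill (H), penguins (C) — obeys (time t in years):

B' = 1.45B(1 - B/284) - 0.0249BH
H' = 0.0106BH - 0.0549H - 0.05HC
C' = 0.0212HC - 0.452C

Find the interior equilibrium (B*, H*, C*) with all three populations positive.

B* ≈ 180, H* ≈ 21.3, C* ≈ 37.1

From dC/dt = 0: 0.0212H* = 0.452, so H* = 21.3.
From dB/dt = 0: 1.45(1 - B*/284) = 0.0249·21.3, giving B* = 284·(1 - 0.366) = 180.
From dH/dt = 0: 0.0106·180 - 0.0549 = 0.05C*, so C* = 1.85/0.05 = 37.1.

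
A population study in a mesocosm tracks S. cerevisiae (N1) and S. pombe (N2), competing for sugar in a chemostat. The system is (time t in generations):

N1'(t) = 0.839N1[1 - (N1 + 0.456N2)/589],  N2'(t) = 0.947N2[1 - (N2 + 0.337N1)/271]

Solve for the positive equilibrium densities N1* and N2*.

N1* ≈ 550, N2* ≈ 85.7

Setting both brackets to zero gives the nullclines N1 + 0.456N2 = 589 and 0.337N1 + N2 = 271.
Substituting N2 = 271 - 0.337N1 into the first: N1(1 - 0.456·0.337) = 589 - 0.456·271.
So N1* = 465/0.846 = 550, and then N2* = 271 - 0.337·550 = 85.7.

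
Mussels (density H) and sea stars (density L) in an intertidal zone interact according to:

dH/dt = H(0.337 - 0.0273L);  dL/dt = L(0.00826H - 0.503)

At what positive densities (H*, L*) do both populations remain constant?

H* ≈ 60.9, L* ≈ 12.3

Set dL/dt = 0 with L > 0: 0.00826H - 0.503 = 0, so H* = 0.503/0.00826 = 60.9.
Set dH/dt = 0 with H > 0: 0.337 - 0.0273L = 0, so L* = 0.337/0.0273 = 12.3.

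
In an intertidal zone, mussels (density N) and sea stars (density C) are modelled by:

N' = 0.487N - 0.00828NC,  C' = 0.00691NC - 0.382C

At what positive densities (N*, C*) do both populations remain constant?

N* ≈ 55.3, C* ≈ 58.8

Set dC/dt = 0 with C > 0: 0.00691N - 0.382 = 0, so N* = 0.382/0.00691 = 55.3.
Set dN/dt = 0 with N > 0: 0.487 - 0.00828C = 0, so C* = 0.487/0.00828 = 58.8.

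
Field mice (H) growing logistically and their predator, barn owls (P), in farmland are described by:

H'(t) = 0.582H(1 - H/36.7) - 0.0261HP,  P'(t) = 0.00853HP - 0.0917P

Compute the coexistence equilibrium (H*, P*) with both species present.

H* ≈ 10.8, P* ≈ 15.8

From dP/dt = 0 with P > 0: 0.00853H* = 0.0917, so H* = 10.8.
Substitute into dH/dt = 0: 0.582(1 - 10.8/36.7) = 0.0261P*.
The bracket is 0.707, giving P* = 0.412/0.0261 = 15.8.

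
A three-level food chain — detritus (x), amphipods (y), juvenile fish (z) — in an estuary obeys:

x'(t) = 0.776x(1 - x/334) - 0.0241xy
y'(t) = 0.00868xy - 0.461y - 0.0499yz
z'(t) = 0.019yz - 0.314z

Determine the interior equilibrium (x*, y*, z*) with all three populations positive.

x* ≈ 163, y* ≈ 16.5, z* ≈ 19

From dz/dt = 0: 0.019y* = 0.314, so y* = 16.5.
From dx/dt = 0: 0.776(1 - x*/334) = 0.0241·16.5, giving x* = 334·(1 - 0.513) = 163.
From dy/dt = 0: 0.00868·163 - 0.461 = 0.0499z*, so z* = 0.95/0.0499 = 19.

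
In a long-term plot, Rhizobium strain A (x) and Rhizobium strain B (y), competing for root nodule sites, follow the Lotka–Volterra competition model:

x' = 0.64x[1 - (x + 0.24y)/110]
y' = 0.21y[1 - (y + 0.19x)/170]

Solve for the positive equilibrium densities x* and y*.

Setting both brackets to zero gives the nullclines x + 0.24y = 110 and 0.19x + y = 170.
Substituting y = 170 - 0.19x into the first: x(1 - 0.24·0.19) = 110 - 0.24·170.
So x* = 69.2/0.954 = 72.5, and then y* = 170 - 0.19·72.5 = 156.

x* ≈ 72.5, y* ≈ 156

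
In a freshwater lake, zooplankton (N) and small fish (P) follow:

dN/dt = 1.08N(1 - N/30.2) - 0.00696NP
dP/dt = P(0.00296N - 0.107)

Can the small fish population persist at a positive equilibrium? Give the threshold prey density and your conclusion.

Threshold N = 36.1; K < 36.1, so no, the predator goes extinct.

The predator equation gives dP/dt > 0 only when N > 0.107/0.00296 = 36.1.
Without the predator, N → K = 30.2. Since 30.2 < 36.1, the predator cannot invade.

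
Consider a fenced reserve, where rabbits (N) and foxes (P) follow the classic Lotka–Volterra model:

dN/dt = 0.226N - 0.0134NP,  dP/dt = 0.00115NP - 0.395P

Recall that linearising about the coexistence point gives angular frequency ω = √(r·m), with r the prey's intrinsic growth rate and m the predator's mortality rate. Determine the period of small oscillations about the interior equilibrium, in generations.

Here r = 0.226 and m = 0.395, so r·m = 0.0893.
ω = √0.0893 = 0.299 per generation, hence T = 2π/ω ≈ 21 generations.

T ≈ 21 generations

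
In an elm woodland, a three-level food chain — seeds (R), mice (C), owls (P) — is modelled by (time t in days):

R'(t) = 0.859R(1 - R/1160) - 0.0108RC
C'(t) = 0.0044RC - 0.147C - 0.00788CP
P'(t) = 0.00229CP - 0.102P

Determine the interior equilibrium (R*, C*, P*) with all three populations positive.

From dP/dt = 0: 0.00229C* = 0.102, so C* = 44.5.
From dR/dt = 0: 0.859(1 - R*/1160) = 0.0108·44.5, giving R* = 1160·(1 - 0.56) = 510.
From dC/dt = 0: 0.0044·510 - 0.147 = 0.00788P*, so P* = 2.1/0.00788 = 266.

R* ≈ 510, C* ≈ 44.5, P* ≈ 266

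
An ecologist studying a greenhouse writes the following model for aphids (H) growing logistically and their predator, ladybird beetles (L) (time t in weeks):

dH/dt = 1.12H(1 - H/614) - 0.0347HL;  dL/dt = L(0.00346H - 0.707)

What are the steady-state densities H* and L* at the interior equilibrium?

H* ≈ 204, L* ≈ 21.5

From dL/dt = 0 with L > 0: 0.00346H* = 0.707, so H* = 204.
Substitute into dH/dt = 0: 1.12(1 - 204/614) = 0.0347L*.
The bracket is 0.667, giving L* = 0.747/0.0347 = 21.5.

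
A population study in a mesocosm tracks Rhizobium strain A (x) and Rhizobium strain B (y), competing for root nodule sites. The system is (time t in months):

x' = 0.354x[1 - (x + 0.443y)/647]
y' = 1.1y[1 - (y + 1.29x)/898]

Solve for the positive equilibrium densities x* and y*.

x* ≈ 581, y* ≈ 148

Setting both brackets to zero gives the nullclines x + 0.443y = 647 and 1.29x + y = 898.
Substituting y = 898 - 1.29x into the first: x(1 - 0.443·1.29) = 647 - 0.443·898.
So x* = 249/0.429 = 581, and then y* = 898 - 1.29·581 = 148.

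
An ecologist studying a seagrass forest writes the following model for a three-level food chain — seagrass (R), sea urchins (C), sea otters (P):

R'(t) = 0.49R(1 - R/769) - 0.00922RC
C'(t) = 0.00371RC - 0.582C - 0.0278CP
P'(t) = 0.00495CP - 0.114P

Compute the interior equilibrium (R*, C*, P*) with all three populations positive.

From dP/dt = 0: 0.00495C* = 0.114, so C* = 23.
From dR/dt = 0: 0.49(1 - R*/769) = 0.00922·23, giving R* = 769·(1 - 0.433) = 436.
From dC/dt = 0: 0.00371·436 - 0.582 = 0.0278P*, so P* = 1.03/0.0278 = 37.2.

R* ≈ 436, C* ≈ 23, P* ≈ 37.2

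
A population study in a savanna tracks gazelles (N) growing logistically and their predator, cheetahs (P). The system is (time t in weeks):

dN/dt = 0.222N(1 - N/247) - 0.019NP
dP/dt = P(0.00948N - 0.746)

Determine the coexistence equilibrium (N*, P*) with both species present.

N* ≈ 78.7, P* ≈ 7.96

From dP/dt = 0 with P > 0: 0.00948N* = 0.746, so N* = 78.7.
Substitute into dN/dt = 0: 0.222(1 - 78.7/247) = 0.019P*.
The bracket is 0.681, giving P* = 0.151/0.019 = 7.96.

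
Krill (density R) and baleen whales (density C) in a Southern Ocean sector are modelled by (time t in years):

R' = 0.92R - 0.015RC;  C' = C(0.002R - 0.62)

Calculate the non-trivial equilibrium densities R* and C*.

R* ≈ 310, C* ≈ 61.3

Set dC/dt = 0 with C > 0: 0.002R - 0.62 = 0, so R* = 0.62/0.002 = 310.
Set dR/dt = 0 with R > 0: 0.92 - 0.015C = 0, so C* = 0.92/0.015 = 61.3.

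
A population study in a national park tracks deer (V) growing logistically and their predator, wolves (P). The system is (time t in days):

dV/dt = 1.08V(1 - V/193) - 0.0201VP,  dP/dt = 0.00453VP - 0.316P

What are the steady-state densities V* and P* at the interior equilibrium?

From dP/dt = 0 with P > 0: 0.00453V* = 0.316, so V* = 69.8.
Substitute into dV/dt = 0: 1.08(1 - 69.8/193) = 0.0201P*.
The bracket is 0.639, giving P* = 0.69/0.0201 = 34.3.

V* ≈ 69.8, P* ≈ 34.3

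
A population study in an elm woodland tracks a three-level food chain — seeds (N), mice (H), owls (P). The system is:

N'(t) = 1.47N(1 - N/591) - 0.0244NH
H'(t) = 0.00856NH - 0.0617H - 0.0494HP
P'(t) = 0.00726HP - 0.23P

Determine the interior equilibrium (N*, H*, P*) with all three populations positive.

N* ≈ 280, H* ≈ 31.7, P* ≈ 47.3

From dP/dt = 0: 0.00726H* = 0.23, so H* = 31.7.
From dN/dt = 0: 1.47(1 - N*/591) = 0.0244·31.7, giving N* = 591·(1 - 0.526) = 280.
From dH/dt = 0: 0.00856·280 - 0.0617 = 0.0494P*, so P* = 2.34/0.0494 = 47.3.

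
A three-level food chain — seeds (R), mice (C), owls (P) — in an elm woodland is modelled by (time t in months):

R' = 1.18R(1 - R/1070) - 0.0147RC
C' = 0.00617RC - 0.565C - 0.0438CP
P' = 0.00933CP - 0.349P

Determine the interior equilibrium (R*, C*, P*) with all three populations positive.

R* ≈ 571, C* ≈ 37.4, P* ≈ 67.6

From dP/dt = 0: 0.00933C* = 0.349, so C* = 37.4.
From dR/dt = 0: 1.18(1 - R*/1070) = 0.0147·37.4, giving R* = 1070·(1 - 0.466) = 571.
From dC/dt = 0: 0.00617·571 - 0.565 = 0.0438P*, so P* = 2.96/0.0438 = 67.6.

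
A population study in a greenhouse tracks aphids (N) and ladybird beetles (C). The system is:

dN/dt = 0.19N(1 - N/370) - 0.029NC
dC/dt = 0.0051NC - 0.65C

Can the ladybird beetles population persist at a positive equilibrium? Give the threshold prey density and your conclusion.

Threshold N = 127; K > 127, so yes, the predator persists.

The predator equation gives dC/dt > 0 only when N > 0.65/0.0051 = 127.
Without the predator, N → K = 370. Since 370 > 127, the predator can invade and persist.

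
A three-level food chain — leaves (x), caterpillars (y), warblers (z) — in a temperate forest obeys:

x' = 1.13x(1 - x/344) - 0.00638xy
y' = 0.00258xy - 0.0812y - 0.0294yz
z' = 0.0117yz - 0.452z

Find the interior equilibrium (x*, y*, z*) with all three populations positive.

From dz/dt = 0: 0.0117y* = 0.452, so y* = 38.6.
From dx/dt = 0: 1.13(1 - x*/344) = 0.00638·38.6, giving x* = 344·(1 - 0.218) = 269.
From dy/dt = 0: 0.00258·269 - 0.0812 = 0.0294z*, so z* = 0.613/0.0294 = 20.8.

x* ≈ 269, y* ≈ 38.6, z* ≈ 20.8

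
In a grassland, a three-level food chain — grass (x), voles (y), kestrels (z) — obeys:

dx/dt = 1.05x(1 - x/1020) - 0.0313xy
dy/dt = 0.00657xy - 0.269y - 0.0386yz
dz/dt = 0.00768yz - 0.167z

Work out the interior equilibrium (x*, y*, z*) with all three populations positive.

x* ≈ 359, y* ≈ 21.7, z* ≈ 54.1

From dz/dt = 0: 0.00768y* = 0.167, so y* = 21.7.
From dx/dt = 0: 1.05(1 - x*/1020) = 0.0313·21.7, giving x* = 1020·(1 - 0.648) = 359.
From dy/dt = 0: 0.00657·359 - 0.269 = 0.0386z*, so z* = 2.09/0.0386 = 54.1.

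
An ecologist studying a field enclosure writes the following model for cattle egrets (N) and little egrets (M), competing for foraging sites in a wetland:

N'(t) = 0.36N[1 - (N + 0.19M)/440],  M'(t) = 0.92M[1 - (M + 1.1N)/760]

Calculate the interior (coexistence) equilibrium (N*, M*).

N* ≈ 374, M* ≈ 349

Setting both brackets to zero gives the nullclines N + 0.19M = 440 and 1.1N + M = 760.
Substituting M = 760 - 1.1N into the first: N(1 - 0.19·1.1) = 440 - 0.19·760.
So N* = 296/0.791 = 374, and then M* = 760 - 1.1·374 = 349.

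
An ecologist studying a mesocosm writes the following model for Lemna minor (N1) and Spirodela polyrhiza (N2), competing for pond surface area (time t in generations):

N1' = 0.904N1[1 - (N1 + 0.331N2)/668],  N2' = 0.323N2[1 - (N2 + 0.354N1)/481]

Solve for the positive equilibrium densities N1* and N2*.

N1* ≈ 576, N2* ≈ 277

Setting both brackets to zero gives the nullclines N1 + 0.331N2 = 668 and 0.354N1 + N2 = 481.
Substituting N2 = 481 - 0.354N1 into the first: N1(1 - 0.331·0.354) = 668 - 0.331·481.
So N1* = 509/0.883 = 576, and then N2* = 481 - 0.354·576 = 277.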